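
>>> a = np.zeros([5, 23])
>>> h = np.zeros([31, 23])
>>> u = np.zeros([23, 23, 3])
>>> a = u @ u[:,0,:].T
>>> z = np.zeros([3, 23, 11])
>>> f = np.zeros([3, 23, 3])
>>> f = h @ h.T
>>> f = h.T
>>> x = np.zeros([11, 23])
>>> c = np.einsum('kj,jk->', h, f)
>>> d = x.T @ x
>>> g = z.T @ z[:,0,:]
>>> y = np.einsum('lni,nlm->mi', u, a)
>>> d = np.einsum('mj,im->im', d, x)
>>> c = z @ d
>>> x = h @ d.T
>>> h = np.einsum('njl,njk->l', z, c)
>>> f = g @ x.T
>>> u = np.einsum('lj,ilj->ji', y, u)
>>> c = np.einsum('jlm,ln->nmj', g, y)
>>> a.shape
(23, 23, 23)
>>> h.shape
(11,)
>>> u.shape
(3, 23)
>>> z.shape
(3, 23, 11)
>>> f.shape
(11, 23, 31)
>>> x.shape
(31, 11)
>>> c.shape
(3, 11, 11)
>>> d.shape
(11, 23)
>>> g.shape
(11, 23, 11)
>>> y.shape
(23, 3)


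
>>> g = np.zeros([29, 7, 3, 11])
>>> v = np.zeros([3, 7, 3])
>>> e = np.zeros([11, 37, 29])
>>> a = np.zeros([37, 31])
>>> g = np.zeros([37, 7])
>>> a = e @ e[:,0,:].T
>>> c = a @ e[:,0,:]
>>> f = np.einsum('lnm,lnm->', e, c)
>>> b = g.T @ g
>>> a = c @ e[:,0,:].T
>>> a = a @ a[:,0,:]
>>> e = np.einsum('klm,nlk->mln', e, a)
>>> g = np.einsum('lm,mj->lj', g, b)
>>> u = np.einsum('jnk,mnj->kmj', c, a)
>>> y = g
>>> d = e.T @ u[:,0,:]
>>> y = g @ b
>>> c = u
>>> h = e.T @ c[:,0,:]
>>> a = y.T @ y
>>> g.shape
(37, 7)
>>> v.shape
(3, 7, 3)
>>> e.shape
(29, 37, 11)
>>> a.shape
(7, 7)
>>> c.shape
(29, 11, 11)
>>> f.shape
()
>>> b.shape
(7, 7)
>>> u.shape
(29, 11, 11)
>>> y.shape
(37, 7)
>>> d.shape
(11, 37, 11)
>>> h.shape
(11, 37, 11)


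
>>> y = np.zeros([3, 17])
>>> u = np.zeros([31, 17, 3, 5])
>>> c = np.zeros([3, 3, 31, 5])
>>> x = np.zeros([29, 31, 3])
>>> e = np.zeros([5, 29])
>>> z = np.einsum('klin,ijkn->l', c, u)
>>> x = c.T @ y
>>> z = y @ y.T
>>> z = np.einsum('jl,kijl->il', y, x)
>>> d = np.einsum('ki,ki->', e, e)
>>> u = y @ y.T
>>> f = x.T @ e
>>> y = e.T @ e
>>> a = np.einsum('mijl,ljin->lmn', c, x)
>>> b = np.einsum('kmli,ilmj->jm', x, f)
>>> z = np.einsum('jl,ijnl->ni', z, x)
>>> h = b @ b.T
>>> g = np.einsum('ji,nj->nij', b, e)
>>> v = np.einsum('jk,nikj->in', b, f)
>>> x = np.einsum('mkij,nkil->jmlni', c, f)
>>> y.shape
(29, 29)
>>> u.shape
(3, 3)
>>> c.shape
(3, 3, 31, 5)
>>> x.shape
(5, 3, 29, 17, 31)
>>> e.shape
(5, 29)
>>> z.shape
(3, 5)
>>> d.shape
()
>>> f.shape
(17, 3, 31, 29)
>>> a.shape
(5, 3, 17)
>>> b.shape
(29, 31)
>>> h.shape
(29, 29)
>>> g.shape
(5, 31, 29)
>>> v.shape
(3, 17)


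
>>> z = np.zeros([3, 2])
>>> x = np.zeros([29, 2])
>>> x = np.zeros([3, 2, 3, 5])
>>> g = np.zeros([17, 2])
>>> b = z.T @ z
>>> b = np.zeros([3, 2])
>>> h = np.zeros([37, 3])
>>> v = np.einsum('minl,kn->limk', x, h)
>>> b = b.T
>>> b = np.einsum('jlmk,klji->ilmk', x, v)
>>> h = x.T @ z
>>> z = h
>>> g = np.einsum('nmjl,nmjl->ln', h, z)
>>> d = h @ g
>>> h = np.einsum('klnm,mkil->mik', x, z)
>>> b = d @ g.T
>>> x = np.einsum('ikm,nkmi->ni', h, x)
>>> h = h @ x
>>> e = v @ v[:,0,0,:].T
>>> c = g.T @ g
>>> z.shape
(5, 3, 2, 2)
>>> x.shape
(3, 5)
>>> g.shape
(2, 5)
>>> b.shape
(5, 3, 2, 2)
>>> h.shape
(5, 2, 5)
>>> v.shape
(5, 2, 3, 37)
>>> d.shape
(5, 3, 2, 5)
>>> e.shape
(5, 2, 3, 5)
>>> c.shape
(5, 5)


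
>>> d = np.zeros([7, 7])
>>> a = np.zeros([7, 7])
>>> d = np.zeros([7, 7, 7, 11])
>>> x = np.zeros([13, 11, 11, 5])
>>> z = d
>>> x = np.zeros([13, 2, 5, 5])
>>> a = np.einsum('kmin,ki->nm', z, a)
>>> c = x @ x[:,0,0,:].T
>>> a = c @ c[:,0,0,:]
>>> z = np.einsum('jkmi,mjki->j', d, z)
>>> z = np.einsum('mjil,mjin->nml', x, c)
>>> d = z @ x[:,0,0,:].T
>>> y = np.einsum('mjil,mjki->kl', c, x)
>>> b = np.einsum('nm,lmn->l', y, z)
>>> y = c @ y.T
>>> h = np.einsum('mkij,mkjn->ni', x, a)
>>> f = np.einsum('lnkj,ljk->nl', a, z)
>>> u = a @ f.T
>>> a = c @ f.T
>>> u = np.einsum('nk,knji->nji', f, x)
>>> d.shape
(13, 13, 13)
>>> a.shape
(13, 2, 5, 2)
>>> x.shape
(13, 2, 5, 5)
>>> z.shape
(13, 13, 5)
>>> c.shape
(13, 2, 5, 13)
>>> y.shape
(13, 2, 5, 5)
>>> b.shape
(13,)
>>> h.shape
(13, 5)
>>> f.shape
(2, 13)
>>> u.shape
(2, 5, 5)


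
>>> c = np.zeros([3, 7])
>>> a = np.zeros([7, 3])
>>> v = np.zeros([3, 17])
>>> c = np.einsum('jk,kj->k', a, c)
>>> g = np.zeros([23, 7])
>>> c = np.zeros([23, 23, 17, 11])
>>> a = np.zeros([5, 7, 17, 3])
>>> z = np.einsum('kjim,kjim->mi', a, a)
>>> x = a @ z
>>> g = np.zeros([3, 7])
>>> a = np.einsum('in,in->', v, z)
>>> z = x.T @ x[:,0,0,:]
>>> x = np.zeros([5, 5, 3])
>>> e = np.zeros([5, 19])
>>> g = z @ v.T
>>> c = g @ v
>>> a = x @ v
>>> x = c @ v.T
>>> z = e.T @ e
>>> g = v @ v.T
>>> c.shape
(17, 17, 7, 17)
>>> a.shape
(5, 5, 17)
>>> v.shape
(3, 17)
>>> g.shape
(3, 3)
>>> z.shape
(19, 19)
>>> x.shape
(17, 17, 7, 3)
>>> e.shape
(5, 19)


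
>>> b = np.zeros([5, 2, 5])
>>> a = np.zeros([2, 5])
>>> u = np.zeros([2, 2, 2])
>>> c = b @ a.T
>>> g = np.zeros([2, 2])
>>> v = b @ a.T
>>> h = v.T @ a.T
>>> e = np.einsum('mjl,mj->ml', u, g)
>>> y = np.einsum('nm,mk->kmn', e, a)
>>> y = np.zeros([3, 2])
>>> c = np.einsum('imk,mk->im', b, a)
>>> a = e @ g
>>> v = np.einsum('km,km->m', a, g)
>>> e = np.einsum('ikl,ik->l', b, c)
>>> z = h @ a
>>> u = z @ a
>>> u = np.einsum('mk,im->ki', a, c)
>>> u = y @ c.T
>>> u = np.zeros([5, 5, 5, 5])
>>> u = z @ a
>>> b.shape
(5, 2, 5)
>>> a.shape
(2, 2)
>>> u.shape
(2, 2, 2)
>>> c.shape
(5, 2)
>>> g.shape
(2, 2)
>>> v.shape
(2,)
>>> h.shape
(2, 2, 2)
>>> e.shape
(5,)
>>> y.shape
(3, 2)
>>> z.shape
(2, 2, 2)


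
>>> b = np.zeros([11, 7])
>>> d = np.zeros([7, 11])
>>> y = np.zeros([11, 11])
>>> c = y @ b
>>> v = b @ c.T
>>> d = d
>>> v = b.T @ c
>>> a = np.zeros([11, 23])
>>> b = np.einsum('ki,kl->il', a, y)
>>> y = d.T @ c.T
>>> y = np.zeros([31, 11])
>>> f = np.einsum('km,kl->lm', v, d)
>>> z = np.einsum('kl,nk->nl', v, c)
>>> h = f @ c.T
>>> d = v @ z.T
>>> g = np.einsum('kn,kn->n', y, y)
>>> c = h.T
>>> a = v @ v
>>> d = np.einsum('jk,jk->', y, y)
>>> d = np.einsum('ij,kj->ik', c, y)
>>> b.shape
(23, 11)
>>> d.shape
(11, 31)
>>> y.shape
(31, 11)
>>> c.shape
(11, 11)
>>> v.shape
(7, 7)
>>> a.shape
(7, 7)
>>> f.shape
(11, 7)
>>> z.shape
(11, 7)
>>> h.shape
(11, 11)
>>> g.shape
(11,)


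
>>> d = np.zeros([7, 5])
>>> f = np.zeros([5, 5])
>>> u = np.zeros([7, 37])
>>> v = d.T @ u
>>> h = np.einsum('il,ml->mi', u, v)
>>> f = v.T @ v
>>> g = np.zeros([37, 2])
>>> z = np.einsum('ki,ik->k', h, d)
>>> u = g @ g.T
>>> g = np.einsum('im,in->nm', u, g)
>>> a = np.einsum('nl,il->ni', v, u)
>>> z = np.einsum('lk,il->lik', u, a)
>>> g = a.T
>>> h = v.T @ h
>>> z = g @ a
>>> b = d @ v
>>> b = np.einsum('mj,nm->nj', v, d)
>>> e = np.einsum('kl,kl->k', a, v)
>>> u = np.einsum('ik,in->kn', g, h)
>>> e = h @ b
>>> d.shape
(7, 5)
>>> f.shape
(37, 37)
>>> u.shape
(5, 7)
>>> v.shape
(5, 37)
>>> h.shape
(37, 7)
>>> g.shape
(37, 5)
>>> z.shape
(37, 37)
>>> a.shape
(5, 37)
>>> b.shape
(7, 37)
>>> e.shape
(37, 37)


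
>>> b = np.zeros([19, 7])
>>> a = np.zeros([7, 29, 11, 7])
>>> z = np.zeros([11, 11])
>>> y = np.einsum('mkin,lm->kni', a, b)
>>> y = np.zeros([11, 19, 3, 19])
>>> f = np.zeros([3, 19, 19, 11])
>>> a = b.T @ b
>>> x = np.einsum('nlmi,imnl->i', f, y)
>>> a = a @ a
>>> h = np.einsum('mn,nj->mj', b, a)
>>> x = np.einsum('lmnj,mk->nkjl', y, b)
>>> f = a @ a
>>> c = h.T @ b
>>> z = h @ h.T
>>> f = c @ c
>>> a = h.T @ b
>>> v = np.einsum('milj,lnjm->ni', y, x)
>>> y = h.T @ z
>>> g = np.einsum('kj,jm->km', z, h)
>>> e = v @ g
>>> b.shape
(19, 7)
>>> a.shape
(7, 7)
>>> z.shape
(19, 19)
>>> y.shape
(7, 19)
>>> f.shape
(7, 7)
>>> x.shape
(3, 7, 19, 11)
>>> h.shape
(19, 7)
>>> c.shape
(7, 7)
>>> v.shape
(7, 19)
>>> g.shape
(19, 7)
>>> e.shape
(7, 7)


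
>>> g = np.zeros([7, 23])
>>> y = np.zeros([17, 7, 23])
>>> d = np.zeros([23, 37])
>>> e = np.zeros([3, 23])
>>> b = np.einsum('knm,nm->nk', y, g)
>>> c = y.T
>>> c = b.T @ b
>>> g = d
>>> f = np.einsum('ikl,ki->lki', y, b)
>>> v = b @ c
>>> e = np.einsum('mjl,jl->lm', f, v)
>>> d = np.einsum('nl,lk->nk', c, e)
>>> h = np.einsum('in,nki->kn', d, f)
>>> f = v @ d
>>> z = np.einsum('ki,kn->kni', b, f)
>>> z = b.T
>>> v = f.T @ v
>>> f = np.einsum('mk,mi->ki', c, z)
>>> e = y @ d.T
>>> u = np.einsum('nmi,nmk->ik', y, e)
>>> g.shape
(23, 37)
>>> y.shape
(17, 7, 23)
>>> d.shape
(17, 23)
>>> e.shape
(17, 7, 17)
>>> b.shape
(7, 17)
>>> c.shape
(17, 17)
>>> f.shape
(17, 7)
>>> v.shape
(23, 17)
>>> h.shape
(7, 23)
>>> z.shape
(17, 7)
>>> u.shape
(23, 17)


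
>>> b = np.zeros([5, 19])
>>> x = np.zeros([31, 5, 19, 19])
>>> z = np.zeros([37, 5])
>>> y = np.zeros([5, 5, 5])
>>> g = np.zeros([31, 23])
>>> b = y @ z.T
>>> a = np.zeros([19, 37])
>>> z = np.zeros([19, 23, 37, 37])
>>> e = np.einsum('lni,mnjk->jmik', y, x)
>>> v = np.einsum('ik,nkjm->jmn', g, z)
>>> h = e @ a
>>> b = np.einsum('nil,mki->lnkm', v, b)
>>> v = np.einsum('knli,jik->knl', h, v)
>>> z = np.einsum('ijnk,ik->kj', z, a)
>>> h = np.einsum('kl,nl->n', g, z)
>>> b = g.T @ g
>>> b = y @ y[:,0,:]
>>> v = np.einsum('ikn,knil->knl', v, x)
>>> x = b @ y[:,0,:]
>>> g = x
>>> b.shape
(5, 5, 5)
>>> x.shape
(5, 5, 5)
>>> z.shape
(37, 23)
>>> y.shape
(5, 5, 5)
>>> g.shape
(5, 5, 5)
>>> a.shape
(19, 37)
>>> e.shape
(19, 31, 5, 19)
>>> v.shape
(31, 5, 19)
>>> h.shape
(37,)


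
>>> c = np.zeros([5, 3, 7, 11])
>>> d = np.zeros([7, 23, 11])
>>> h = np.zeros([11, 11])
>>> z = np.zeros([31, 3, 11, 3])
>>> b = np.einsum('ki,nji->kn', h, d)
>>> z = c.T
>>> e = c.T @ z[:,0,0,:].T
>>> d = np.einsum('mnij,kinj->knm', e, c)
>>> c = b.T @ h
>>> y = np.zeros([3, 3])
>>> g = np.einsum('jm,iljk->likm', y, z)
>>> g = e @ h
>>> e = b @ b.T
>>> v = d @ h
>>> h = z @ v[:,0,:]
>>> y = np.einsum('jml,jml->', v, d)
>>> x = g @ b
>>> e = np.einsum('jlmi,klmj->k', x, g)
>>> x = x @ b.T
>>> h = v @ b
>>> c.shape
(7, 11)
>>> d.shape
(5, 7, 11)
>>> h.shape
(5, 7, 7)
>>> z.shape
(11, 7, 3, 5)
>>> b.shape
(11, 7)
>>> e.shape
(11,)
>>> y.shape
()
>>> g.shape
(11, 7, 3, 11)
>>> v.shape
(5, 7, 11)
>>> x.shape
(11, 7, 3, 11)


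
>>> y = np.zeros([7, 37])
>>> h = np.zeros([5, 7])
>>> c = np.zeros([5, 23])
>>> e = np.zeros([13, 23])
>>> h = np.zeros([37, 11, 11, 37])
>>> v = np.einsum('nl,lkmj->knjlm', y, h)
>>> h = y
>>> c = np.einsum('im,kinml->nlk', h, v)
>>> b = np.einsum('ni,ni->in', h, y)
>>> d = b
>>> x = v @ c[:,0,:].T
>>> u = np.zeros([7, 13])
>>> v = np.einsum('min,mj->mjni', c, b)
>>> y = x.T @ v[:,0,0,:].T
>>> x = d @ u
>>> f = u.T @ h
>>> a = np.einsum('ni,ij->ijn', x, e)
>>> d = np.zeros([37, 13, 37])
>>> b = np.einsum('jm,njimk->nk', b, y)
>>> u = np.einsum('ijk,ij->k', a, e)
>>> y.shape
(37, 37, 37, 7, 37)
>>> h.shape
(7, 37)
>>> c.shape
(37, 11, 11)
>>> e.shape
(13, 23)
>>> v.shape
(37, 7, 11, 11)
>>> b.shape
(37, 37)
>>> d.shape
(37, 13, 37)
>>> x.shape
(37, 13)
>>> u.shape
(37,)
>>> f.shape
(13, 37)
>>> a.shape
(13, 23, 37)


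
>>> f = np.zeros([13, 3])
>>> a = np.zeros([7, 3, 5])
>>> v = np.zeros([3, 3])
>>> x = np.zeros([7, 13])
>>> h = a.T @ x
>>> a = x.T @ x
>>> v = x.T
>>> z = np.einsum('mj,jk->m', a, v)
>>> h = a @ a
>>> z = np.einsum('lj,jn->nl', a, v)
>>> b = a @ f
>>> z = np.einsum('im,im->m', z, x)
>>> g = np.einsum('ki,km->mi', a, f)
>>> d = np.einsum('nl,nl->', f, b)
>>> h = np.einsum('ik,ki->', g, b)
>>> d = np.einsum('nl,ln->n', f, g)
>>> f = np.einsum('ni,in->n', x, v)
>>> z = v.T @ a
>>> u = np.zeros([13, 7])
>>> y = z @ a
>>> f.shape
(7,)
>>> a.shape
(13, 13)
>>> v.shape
(13, 7)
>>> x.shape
(7, 13)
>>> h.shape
()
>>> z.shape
(7, 13)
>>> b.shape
(13, 3)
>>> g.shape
(3, 13)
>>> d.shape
(13,)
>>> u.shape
(13, 7)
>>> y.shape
(7, 13)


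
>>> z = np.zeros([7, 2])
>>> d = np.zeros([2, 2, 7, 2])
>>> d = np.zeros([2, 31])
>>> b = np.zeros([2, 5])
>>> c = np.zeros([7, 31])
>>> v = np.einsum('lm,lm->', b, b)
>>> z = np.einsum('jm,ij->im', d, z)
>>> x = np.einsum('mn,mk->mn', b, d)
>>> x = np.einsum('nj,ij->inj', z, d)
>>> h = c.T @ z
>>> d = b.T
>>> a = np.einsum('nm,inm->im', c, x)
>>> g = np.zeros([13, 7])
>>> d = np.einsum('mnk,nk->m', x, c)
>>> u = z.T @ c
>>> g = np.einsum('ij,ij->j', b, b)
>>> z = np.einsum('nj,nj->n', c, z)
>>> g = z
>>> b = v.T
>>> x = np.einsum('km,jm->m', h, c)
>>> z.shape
(7,)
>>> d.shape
(2,)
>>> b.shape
()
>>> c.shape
(7, 31)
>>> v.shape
()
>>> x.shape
(31,)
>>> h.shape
(31, 31)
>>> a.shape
(2, 31)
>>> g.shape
(7,)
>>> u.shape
(31, 31)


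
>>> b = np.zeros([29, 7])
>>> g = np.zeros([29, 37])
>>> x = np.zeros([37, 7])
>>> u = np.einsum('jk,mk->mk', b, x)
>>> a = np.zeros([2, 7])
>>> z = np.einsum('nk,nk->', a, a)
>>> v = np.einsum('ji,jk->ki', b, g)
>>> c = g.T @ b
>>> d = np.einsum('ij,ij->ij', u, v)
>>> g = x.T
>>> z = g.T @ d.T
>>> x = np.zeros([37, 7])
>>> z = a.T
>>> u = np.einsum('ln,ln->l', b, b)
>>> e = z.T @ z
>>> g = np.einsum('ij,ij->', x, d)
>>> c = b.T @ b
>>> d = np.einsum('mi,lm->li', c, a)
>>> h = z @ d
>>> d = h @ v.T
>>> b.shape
(29, 7)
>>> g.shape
()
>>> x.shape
(37, 7)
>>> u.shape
(29,)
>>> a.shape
(2, 7)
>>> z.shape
(7, 2)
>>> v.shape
(37, 7)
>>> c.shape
(7, 7)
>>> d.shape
(7, 37)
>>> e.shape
(2, 2)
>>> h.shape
(7, 7)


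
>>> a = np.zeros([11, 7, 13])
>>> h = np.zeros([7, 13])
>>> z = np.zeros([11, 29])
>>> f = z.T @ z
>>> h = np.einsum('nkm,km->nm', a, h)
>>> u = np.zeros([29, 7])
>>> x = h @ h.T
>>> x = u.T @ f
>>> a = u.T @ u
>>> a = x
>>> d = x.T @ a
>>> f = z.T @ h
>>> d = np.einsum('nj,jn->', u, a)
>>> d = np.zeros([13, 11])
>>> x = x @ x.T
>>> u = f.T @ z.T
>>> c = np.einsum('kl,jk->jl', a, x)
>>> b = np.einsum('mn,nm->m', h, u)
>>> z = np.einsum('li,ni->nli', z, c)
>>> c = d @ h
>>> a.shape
(7, 29)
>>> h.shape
(11, 13)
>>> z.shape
(7, 11, 29)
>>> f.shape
(29, 13)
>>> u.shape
(13, 11)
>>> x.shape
(7, 7)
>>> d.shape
(13, 11)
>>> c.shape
(13, 13)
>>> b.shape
(11,)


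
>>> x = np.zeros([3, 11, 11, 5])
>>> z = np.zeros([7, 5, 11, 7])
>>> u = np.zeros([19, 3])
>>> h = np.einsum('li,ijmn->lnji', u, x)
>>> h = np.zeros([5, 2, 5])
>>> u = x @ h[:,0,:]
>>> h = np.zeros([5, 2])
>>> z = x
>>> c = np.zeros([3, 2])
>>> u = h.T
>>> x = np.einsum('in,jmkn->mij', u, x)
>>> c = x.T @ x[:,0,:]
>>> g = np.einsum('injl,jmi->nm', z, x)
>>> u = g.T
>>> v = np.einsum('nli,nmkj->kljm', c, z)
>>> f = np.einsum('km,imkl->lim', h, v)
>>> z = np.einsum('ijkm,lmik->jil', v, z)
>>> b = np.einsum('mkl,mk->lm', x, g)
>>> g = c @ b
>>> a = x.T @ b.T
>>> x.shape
(11, 2, 3)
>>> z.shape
(2, 11, 3)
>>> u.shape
(2, 11)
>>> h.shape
(5, 2)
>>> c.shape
(3, 2, 3)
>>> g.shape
(3, 2, 11)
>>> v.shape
(11, 2, 5, 11)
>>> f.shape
(11, 11, 2)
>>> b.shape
(3, 11)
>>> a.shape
(3, 2, 3)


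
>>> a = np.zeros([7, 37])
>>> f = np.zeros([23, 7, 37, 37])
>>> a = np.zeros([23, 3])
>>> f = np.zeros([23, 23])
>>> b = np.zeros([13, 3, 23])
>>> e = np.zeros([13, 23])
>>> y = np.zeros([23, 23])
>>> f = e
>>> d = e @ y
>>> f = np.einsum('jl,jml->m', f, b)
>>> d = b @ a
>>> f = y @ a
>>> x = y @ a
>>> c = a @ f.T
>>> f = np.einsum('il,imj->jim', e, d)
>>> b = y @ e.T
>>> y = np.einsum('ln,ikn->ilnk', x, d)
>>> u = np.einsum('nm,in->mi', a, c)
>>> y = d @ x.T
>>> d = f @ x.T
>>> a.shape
(23, 3)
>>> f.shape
(3, 13, 3)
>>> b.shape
(23, 13)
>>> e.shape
(13, 23)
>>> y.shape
(13, 3, 23)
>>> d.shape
(3, 13, 23)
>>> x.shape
(23, 3)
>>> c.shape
(23, 23)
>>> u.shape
(3, 23)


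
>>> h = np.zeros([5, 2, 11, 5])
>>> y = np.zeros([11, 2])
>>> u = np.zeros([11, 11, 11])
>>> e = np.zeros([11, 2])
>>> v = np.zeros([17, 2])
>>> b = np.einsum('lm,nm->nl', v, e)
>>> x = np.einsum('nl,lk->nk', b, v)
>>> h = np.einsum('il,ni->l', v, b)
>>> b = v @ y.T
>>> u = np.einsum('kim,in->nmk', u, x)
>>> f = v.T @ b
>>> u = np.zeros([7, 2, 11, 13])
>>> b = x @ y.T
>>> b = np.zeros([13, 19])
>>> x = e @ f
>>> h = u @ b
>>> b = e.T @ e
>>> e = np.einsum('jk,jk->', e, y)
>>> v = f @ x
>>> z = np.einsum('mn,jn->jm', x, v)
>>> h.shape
(7, 2, 11, 19)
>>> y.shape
(11, 2)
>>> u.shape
(7, 2, 11, 13)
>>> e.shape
()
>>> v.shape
(2, 11)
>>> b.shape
(2, 2)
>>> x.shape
(11, 11)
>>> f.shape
(2, 11)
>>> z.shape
(2, 11)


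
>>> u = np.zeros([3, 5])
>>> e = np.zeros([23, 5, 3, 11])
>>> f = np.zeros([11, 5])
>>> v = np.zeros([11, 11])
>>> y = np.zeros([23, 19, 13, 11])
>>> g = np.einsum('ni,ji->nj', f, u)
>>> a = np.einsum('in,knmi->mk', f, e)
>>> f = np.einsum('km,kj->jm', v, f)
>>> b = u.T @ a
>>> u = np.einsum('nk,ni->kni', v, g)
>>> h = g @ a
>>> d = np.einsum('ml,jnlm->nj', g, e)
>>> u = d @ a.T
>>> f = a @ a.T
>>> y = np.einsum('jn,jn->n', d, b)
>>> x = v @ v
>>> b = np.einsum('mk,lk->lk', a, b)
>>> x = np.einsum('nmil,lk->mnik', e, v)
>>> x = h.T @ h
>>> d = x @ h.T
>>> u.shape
(5, 3)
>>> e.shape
(23, 5, 3, 11)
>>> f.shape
(3, 3)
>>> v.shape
(11, 11)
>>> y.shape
(23,)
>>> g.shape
(11, 3)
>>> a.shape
(3, 23)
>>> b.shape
(5, 23)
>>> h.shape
(11, 23)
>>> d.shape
(23, 11)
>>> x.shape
(23, 23)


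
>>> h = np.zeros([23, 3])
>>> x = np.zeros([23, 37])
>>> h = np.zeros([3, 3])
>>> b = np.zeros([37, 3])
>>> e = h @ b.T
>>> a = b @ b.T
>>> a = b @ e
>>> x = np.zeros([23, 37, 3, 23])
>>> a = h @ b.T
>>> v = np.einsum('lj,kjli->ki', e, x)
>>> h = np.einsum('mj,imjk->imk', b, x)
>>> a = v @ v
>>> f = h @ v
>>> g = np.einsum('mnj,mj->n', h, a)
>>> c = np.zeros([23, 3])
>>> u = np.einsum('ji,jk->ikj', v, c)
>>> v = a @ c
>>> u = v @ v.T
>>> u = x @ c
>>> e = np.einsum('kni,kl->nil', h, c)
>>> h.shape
(23, 37, 23)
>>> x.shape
(23, 37, 3, 23)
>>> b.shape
(37, 3)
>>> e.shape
(37, 23, 3)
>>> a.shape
(23, 23)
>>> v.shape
(23, 3)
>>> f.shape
(23, 37, 23)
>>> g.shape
(37,)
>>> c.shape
(23, 3)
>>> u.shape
(23, 37, 3, 3)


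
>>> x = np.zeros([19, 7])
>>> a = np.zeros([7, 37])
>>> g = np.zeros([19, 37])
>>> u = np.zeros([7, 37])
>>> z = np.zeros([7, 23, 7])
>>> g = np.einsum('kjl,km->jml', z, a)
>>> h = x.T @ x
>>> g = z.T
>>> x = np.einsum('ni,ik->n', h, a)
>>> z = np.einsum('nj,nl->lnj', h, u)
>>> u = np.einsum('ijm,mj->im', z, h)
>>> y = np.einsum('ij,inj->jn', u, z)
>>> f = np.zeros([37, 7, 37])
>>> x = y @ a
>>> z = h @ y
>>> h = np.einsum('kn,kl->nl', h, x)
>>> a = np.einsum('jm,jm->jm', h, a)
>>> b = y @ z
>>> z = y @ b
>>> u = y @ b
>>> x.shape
(7, 37)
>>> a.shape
(7, 37)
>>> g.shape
(7, 23, 7)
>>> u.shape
(7, 7)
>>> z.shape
(7, 7)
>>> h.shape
(7, 37)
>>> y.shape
(7, 7)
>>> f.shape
(37, 7, 37)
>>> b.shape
(7, 7)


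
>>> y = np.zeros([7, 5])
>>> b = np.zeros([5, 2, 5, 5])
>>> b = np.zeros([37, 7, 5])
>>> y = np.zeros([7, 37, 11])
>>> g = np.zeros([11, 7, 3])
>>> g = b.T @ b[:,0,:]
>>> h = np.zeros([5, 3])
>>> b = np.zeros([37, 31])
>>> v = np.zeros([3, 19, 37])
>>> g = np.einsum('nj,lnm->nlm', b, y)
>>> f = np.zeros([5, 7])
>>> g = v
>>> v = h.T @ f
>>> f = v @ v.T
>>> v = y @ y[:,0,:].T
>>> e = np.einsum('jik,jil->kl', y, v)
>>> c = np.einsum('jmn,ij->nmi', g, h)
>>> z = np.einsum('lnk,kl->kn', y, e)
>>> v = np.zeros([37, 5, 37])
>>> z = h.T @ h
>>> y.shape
(7, 37, 11)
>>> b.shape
(37, 31)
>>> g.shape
(3, 19, 37)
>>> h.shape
(5, 3)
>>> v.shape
(37, 5, 37)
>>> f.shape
(3, 3)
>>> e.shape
(11, 7)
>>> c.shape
(37, 19, 5)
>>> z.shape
(3, 3)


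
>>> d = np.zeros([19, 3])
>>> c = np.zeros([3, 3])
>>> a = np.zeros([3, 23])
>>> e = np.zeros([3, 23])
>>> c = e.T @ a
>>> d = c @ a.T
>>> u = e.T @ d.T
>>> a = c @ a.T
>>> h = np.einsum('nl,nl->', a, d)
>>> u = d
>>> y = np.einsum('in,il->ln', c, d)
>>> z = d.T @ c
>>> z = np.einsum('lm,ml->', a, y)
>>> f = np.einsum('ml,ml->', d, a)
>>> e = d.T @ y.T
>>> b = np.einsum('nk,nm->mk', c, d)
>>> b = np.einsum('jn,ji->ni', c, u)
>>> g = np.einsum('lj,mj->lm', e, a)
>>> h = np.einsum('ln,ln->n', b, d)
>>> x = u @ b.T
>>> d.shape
(23, 3)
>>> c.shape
(23, 23)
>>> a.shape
(23, 3)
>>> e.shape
(3, 3)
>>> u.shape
(23, 3)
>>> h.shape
(3,)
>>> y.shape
(3, 23)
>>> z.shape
()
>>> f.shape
()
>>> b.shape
(23, 3)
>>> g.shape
(3, 23)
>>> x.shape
(23, 23)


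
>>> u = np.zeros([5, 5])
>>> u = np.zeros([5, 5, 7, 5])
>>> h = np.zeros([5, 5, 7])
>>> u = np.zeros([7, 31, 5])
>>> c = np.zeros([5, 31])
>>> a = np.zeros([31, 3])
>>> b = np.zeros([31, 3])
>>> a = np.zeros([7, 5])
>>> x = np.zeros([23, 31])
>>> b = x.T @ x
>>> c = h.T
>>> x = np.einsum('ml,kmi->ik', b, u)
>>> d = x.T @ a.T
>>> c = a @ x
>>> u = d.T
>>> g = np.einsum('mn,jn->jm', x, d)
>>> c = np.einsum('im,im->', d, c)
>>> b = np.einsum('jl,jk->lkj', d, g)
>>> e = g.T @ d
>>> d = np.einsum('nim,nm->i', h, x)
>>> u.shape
(7, 7)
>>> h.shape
(5, 5, 7)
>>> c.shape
()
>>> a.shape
(7, 5)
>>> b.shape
(7, 5, 7)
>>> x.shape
(5, 7)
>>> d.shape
(5,)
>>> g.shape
(7, 5)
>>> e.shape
(5, 7)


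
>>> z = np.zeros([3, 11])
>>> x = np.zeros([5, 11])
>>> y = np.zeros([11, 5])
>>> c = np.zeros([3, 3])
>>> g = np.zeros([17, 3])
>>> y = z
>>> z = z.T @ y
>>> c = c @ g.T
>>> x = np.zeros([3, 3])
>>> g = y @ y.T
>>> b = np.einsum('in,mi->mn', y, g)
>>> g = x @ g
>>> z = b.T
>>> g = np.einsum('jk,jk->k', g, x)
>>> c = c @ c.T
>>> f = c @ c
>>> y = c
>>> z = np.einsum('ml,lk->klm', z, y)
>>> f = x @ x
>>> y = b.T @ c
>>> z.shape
(3, 3, 11)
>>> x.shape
(3, 3)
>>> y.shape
(11, 3)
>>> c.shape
(3, 3)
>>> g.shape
(3,)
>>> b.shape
(3, 11)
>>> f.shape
(3, 3)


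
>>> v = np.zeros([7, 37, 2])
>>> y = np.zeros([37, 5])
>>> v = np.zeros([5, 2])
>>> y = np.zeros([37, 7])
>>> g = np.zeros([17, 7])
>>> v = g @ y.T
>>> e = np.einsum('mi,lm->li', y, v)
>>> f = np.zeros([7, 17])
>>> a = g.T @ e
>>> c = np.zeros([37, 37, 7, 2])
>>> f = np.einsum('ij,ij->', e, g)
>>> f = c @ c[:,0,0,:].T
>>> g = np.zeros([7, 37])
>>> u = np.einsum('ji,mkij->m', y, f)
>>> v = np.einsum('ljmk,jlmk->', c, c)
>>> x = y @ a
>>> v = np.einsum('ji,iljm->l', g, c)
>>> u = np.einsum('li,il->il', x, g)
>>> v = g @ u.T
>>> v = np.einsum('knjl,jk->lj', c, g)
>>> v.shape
(2, 7)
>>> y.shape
(37, 7)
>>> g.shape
(7, 37)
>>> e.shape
(17, 7)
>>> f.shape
(37, 37, 7, 37)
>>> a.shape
(7, 7)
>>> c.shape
(37, 37, 7, 2)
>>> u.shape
(7, 37)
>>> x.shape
(37, 7)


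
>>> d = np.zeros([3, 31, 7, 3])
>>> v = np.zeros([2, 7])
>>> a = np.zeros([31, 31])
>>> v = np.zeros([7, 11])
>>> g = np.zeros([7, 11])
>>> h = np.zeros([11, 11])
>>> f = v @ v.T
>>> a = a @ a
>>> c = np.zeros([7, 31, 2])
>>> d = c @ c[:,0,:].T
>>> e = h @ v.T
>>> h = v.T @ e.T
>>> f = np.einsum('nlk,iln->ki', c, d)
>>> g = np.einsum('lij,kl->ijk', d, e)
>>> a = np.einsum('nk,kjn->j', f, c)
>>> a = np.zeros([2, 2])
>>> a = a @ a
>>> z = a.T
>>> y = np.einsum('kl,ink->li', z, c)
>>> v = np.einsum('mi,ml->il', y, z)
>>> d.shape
(7, 31, 7)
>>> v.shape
(7, 2)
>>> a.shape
(2, 2)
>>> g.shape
(31, 7, 11)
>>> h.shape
(11, 11)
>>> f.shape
(2, 7)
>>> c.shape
(7, 31, 2)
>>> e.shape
(11, 7)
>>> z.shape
(2, 2)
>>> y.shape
(2, 7)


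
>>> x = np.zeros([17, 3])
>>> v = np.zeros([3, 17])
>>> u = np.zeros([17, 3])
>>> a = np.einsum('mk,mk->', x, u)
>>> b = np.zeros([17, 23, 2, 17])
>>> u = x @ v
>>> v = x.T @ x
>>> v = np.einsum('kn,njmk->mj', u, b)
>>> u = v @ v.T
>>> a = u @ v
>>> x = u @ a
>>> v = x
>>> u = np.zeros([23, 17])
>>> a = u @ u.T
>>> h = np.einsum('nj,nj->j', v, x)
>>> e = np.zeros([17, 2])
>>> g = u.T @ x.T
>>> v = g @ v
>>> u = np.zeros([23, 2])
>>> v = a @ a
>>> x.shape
(2, 23)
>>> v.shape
(23, 23)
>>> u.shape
(23, 2)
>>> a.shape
(23, 23)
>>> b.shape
(17, 23, 2, 17)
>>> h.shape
(23,)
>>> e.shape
(17, 2)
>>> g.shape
(17, 2)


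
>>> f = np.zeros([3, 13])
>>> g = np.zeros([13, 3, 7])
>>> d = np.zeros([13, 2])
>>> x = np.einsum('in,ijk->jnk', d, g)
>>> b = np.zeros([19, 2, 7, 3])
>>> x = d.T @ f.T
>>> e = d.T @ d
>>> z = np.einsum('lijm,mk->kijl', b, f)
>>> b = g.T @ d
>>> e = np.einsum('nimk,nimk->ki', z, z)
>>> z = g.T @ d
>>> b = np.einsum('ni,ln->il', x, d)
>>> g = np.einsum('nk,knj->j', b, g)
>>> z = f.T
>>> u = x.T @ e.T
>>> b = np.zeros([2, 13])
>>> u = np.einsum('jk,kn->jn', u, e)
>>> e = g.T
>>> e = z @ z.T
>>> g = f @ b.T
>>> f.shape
(3, 13)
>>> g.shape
(3, 2)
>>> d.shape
(13, 2)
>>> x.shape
(2, 3)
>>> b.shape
(2, 13)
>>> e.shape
(13, 13)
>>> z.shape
(13, 3)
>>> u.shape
(3, 2)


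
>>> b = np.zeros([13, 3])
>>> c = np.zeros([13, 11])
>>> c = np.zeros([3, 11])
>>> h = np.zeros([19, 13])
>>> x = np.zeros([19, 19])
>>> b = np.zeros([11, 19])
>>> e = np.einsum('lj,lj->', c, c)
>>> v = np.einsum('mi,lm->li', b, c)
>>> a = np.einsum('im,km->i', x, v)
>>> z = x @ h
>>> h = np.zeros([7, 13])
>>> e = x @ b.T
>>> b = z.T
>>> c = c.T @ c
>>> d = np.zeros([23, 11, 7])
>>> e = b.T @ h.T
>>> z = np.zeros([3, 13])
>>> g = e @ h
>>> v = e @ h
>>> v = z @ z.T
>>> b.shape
(13, 19)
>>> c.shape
(11, 11)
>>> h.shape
(7, 13)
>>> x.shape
(19, 19)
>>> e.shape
(19, 7)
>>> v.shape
(3, 3)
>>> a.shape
(19,)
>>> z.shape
(3, 13)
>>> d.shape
(23, 11, 7)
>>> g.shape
(19, 13)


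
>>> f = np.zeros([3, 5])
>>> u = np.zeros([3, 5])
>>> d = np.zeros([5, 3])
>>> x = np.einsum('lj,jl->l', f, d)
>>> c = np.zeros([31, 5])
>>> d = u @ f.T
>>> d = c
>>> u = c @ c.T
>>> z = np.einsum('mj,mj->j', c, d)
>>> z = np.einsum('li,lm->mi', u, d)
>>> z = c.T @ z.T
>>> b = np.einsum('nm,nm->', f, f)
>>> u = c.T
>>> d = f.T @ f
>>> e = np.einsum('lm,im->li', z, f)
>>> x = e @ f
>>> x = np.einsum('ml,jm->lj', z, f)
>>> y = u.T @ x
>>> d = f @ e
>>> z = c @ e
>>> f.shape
(3, 5)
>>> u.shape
(5, 31)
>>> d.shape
(3, 3)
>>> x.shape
(5, 3)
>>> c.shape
(31, 5)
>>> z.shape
(31, 3)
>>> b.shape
()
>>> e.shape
(5, 3)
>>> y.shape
(31, 3)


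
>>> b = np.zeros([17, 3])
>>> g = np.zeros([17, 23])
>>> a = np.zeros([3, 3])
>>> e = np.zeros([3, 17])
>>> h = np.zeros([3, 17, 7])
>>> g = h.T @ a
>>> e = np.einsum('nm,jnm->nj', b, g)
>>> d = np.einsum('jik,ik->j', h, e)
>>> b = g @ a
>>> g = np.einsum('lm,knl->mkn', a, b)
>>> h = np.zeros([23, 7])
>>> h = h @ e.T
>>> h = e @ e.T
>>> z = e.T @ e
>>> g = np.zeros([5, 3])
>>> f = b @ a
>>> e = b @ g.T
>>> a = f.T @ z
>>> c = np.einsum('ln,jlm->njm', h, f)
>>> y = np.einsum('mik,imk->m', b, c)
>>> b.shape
(7, 17, 3)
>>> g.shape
(5, 3)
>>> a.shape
(3, 17, 7)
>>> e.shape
(7, 17, 5)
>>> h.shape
(17, 17)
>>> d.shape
(3,)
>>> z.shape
(7, 7)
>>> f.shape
(7, 17, 3)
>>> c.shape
(17, 7, 3)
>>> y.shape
(7,)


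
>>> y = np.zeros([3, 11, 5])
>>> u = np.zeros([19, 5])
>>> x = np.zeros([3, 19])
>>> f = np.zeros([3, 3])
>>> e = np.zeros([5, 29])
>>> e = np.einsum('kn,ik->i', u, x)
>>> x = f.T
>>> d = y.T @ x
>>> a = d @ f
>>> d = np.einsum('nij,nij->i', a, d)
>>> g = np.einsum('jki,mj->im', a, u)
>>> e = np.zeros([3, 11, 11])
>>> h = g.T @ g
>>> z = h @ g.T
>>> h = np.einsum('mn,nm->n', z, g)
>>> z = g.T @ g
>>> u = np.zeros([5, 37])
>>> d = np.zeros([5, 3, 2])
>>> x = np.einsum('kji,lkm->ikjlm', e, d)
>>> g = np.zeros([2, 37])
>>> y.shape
(3, 11, 5)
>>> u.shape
(5, 37)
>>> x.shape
(11, 3, 11, 5, 2)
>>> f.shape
(3, 3)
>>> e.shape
(3, 11, 11)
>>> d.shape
(5, 3, 2)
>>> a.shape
(5, 11, 3)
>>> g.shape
(2, 37)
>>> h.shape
(3,)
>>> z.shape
(19, 19)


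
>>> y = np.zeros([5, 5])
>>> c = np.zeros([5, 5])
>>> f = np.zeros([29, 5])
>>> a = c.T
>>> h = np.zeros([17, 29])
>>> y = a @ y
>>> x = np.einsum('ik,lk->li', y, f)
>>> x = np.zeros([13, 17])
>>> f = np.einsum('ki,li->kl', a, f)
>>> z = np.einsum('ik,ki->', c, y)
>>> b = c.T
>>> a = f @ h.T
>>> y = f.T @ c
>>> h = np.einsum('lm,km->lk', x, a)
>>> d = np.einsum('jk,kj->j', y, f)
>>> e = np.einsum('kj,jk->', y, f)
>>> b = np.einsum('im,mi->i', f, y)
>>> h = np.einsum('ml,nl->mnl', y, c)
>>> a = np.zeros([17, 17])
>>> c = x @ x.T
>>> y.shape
(29, 5)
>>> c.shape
(13, 13)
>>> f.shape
(5, 29)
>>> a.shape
(17, 17)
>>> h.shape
(29, 5, 5)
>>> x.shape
(13, 17)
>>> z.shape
()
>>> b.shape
(5,)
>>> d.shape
(29,)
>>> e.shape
()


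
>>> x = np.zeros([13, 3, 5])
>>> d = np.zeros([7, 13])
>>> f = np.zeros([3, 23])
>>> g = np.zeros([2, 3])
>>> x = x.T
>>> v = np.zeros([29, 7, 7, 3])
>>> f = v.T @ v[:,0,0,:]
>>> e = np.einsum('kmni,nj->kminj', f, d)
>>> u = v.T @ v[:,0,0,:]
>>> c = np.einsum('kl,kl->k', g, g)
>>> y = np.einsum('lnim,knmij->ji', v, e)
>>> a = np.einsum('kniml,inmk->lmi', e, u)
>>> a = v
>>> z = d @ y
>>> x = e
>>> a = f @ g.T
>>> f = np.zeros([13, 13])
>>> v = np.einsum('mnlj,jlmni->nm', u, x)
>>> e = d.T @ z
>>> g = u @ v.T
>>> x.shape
(3, 7, 3, 7, 13)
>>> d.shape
(7, 13)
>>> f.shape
(13, 13)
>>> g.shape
(3, 7, 7, 7)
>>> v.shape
(7, 3)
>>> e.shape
(13, 7)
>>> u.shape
(3, 7, 7, 3)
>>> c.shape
(2,)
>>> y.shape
(13, 7)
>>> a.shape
(3, 7, 7, 2)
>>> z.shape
(7, 7)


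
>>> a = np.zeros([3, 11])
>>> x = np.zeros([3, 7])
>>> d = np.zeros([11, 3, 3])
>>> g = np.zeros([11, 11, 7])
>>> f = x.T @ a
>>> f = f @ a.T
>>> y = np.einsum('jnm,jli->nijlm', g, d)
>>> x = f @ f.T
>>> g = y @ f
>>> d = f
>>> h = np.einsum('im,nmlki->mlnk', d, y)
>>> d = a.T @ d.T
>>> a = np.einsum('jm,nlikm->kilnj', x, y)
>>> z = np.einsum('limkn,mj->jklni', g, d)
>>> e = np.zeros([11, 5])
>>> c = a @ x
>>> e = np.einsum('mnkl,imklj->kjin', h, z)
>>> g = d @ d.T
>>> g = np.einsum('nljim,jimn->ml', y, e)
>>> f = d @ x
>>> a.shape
(3, 11, 3, 11, 7)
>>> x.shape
(7, 7)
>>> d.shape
(11, 7)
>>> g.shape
(7, 3)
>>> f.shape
(11, 7)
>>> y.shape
(11, 3, 11, 3, 7)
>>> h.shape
(3, 11, 11, 3)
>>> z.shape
(7, 3, 11, 3, 3)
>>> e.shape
(11, 3, 7, 11)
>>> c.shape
(3, 11, 3, 11, 7)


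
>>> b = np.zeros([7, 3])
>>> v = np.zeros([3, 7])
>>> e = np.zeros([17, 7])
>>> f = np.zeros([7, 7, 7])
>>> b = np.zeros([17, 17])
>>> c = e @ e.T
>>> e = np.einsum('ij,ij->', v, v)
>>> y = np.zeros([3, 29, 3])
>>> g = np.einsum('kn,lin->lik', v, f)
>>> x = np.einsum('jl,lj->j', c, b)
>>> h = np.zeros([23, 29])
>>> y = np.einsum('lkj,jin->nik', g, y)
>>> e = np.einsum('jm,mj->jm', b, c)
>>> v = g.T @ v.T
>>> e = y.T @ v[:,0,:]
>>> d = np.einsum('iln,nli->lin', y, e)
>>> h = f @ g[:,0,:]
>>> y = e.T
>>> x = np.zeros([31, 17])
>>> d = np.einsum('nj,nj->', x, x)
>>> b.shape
(17, 17)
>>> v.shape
(3, 7, 3)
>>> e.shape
(7, 29, 3)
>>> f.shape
(7, 7, 7)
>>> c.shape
(17, 17)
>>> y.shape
(3, 29, 7)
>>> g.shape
(7, 7, 3)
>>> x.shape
(31, 17)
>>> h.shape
(7, 7, 3)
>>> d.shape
()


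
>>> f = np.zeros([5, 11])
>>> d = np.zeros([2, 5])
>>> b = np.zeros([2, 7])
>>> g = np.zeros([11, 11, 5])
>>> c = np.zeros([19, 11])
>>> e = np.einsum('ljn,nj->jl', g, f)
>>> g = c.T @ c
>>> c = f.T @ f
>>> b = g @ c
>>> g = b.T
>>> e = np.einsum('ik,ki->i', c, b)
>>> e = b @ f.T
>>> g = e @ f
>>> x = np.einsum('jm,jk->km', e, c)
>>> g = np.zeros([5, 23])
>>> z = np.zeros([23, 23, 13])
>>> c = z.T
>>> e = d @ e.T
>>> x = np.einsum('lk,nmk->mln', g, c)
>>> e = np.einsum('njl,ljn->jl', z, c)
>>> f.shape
(5, 11)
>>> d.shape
(2, 5)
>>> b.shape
(11, 11)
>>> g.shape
(5, 23)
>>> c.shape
(13, 23, 23)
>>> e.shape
(23, 13)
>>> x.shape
(23, 5, 13)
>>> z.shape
(23, 23, 13)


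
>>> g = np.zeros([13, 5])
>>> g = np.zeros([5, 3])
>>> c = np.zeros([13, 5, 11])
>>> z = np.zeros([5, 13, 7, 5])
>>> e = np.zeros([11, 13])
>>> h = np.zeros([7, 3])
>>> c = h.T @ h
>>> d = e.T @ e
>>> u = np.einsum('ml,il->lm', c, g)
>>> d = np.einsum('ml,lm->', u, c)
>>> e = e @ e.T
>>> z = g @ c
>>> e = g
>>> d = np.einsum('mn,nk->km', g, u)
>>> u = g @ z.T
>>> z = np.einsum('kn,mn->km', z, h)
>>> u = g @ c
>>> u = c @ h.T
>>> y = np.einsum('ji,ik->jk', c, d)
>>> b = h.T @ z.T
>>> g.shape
(5, 3)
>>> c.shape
(3, 3)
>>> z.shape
(5, 7)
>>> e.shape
(5, 3)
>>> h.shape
(7, 3)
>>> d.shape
(3, 5)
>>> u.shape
(3, 7)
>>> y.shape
(3, 5)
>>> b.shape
(3, 5)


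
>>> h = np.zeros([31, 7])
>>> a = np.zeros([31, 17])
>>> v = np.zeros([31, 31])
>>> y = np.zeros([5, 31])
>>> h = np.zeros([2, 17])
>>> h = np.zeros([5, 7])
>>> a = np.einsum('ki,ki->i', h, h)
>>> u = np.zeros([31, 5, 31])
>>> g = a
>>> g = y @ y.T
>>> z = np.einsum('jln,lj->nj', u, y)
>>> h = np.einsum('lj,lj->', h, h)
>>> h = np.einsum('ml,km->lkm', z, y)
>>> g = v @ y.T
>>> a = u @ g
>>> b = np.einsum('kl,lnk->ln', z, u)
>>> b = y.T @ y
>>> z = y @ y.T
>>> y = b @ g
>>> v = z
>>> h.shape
(31, 5, 31)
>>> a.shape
(31, 5, 5)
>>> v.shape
(5, 5)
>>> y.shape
(31, 5)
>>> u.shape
(31, 5, 31)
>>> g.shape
(31, 5)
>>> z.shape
(5, 5)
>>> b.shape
(31, 31)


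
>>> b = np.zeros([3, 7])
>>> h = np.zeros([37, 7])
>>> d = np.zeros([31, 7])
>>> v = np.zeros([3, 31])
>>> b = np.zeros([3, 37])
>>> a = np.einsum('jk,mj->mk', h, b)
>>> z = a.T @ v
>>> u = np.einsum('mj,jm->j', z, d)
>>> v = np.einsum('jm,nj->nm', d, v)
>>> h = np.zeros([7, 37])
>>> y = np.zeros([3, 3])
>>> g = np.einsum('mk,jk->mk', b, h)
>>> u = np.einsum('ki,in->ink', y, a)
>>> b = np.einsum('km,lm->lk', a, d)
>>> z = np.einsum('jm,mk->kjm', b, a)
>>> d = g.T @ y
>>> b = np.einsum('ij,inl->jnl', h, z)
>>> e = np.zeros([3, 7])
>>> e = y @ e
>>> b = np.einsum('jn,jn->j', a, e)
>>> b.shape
(3,)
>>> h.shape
(7, 37)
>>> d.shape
(37, 3)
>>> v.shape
(3, 7)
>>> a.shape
(3, 7)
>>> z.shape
(7, 31, 3)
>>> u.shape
(3, 7, 3)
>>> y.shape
(3, 3)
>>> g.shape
(3, 37)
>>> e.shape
(3, 7)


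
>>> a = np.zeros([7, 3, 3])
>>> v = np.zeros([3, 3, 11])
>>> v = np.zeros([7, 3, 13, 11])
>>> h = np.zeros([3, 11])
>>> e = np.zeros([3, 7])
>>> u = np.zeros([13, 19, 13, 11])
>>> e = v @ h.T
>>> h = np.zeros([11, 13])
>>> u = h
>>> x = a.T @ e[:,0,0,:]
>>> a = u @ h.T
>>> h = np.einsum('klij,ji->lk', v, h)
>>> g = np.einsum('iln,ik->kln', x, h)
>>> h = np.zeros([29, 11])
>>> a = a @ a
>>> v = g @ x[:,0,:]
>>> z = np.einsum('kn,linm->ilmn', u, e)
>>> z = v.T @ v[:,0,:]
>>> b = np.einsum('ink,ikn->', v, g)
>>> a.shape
(11, 11)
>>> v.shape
(7, 3, 3)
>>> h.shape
(29, 11)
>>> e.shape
(7, 3, 13, 3)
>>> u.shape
(11, 13)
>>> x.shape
(3, 3, 3)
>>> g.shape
(7, 3, 3)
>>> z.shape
(3, 3, 3)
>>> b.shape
()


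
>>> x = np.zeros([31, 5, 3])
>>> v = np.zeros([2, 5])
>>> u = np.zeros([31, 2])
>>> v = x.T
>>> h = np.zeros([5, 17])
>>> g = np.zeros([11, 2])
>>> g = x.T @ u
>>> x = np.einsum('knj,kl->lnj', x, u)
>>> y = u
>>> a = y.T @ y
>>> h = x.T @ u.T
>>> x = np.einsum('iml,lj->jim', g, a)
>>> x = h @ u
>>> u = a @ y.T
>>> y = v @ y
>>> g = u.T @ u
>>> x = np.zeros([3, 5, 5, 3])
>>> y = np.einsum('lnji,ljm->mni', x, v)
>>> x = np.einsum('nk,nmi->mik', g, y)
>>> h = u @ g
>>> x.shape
(5, 3, 31)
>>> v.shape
(3, 5, 31)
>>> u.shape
(2, 31)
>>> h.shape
(2, 31)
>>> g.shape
(31, 31)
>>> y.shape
(31, 5, 3)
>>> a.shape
(2, 2)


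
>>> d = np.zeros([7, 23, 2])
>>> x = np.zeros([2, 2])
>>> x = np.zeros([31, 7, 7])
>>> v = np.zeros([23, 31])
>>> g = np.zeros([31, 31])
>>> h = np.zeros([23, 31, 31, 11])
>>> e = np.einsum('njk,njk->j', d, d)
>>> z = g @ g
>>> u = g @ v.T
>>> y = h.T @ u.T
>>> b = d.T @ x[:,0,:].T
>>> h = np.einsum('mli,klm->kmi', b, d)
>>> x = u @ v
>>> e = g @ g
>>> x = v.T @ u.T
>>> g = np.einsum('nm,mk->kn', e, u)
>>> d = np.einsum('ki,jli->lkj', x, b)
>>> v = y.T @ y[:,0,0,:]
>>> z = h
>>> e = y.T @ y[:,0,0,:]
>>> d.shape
(23, 31, 2)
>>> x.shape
(31, 31)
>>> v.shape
(31, 31, 31, 31)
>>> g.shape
(23, 31)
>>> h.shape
(7, 2, 31)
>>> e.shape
(31, 31, 31, 31)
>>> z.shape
(7, 2, 31)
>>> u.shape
(31, 23)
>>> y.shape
(11, 31, 31, 31)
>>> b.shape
(2, 23, 31)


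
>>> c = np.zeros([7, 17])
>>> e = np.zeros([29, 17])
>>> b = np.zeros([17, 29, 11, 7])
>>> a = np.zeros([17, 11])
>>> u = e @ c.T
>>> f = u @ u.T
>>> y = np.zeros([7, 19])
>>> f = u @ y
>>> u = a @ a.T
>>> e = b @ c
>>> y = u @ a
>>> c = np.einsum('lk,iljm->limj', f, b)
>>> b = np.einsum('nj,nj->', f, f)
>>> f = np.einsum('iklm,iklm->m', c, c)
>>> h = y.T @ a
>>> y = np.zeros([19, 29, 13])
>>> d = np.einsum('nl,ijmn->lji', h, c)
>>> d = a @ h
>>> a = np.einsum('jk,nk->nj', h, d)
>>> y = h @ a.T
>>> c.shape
(29, 17, 7, 11)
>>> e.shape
(17, 29, 11, 17)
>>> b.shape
()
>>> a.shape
(17, 11)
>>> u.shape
(17, 17)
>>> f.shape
(11,)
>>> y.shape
(11, 17)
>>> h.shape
(11, 11)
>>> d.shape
(17, 11)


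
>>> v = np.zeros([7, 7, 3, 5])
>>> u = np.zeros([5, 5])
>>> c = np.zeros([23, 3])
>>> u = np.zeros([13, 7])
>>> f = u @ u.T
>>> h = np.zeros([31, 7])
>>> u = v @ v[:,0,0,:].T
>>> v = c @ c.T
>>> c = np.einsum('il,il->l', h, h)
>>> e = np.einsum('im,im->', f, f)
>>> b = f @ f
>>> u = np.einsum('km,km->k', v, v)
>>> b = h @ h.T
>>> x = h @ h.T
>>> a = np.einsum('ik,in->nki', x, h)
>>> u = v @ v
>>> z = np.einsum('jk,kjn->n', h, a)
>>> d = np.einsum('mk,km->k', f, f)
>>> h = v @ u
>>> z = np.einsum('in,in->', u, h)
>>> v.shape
(23, 23)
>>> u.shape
(23, 23)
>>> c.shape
(7,)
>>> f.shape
(13, 13)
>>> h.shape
(23, 23)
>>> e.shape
()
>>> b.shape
(31, 31)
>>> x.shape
(31, 31)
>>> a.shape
(7, 31, 31)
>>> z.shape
()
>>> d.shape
(13,)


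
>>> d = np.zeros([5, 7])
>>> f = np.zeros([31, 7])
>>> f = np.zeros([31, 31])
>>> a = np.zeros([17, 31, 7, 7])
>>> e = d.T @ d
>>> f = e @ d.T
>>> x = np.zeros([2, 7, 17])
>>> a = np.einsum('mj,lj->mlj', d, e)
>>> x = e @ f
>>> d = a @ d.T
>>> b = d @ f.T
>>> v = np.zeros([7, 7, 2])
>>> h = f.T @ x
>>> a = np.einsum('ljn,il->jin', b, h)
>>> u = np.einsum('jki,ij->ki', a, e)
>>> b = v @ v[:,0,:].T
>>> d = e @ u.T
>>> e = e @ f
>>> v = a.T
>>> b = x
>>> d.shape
(7, 5)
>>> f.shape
(7, 5)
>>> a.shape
(7, 5, 7)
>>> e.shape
(7, 5)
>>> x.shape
(7, 5)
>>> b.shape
(7, 5)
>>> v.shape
(7, 5, 7)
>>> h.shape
(5, 5)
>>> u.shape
(5, 7)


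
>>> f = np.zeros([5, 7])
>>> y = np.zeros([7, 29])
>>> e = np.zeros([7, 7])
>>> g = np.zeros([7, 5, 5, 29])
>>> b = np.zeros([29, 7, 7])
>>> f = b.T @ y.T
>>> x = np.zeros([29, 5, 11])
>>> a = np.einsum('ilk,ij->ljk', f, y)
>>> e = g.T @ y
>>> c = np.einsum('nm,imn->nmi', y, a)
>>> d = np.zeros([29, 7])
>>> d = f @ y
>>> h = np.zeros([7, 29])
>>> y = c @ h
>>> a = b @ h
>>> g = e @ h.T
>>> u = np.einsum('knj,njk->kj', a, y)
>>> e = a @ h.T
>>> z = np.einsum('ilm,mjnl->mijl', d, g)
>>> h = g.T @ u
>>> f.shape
(7, 7, 7)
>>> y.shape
(7, 29, 29)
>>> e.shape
(29, 7, 7)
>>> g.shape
(29, 5, 5, 7)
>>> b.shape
(29, 7, 7)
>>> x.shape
(29, 5, 11)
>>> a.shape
(29, 7, 29)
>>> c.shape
(7, 29, 7)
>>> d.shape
(7, 7, 29)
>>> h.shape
(7, 5, 5, 29)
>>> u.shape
(29, 29)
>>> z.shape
(29, 7, 5, 7)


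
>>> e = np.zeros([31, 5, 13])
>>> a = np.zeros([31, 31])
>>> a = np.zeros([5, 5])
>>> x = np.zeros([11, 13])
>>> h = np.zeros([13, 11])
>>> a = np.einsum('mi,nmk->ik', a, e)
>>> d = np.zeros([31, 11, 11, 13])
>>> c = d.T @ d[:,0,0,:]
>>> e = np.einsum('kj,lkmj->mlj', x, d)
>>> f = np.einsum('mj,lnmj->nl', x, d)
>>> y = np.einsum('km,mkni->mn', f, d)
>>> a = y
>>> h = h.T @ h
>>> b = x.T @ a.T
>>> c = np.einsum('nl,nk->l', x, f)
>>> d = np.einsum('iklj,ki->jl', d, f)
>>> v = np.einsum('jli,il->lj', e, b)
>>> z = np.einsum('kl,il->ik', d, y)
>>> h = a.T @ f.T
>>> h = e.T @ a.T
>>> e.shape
(11, 31, 13)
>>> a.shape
(31, 11)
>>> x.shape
(11, 13)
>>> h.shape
(13, 31, 31)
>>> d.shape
(13, 11)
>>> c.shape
(13,)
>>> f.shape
(11, 31)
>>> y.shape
(31, 11)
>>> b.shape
(13, 31)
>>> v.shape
(31, 11)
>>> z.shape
(31, 13)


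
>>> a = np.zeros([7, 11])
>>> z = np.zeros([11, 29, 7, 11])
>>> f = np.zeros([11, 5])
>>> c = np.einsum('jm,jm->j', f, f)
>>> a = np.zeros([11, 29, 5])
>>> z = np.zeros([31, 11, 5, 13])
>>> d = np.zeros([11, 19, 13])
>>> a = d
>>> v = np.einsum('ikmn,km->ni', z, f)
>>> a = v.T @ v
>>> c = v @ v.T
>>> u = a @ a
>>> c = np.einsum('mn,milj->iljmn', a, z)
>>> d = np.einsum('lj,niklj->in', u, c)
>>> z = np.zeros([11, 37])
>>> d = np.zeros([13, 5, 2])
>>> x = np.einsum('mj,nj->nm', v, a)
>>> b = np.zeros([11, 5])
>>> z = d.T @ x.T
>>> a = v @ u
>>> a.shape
(13, 31)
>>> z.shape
(2, 5, 31)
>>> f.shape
(11, 5)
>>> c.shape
(11, 5, 13, 31, 31)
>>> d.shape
(13, 5, 2)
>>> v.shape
(13, 31)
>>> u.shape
(31, 31)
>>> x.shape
(31, 13)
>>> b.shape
(11, 5)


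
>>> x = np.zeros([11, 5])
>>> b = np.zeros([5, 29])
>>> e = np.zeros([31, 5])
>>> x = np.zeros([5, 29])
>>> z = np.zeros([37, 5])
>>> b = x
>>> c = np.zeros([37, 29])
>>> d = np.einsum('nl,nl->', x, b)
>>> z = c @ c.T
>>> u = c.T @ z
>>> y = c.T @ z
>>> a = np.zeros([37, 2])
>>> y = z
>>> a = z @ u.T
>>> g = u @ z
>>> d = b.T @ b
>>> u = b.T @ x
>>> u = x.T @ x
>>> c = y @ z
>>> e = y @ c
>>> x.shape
(5, 29)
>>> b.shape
(5, 29)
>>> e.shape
(37, 37)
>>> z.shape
(37, 37)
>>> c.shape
(37, 37)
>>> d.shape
(29, 29)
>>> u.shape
(29, 29)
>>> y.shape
(37, 37)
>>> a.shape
(37, 29)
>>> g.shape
(29, 37)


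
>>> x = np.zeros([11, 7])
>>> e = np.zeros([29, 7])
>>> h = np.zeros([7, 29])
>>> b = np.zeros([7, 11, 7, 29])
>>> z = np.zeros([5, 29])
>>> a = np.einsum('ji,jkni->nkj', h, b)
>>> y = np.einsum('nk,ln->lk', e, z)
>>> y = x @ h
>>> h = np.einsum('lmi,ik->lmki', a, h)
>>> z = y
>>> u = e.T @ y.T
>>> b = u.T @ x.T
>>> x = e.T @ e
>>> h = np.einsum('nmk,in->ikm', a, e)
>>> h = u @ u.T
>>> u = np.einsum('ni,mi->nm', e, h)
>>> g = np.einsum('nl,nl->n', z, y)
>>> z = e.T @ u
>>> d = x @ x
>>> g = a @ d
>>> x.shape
(7, 7)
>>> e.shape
(29, 7)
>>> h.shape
(7, 7)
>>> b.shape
(11, 11)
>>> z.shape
(7, 7)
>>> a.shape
(7, 11, 7)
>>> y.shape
(11, 29)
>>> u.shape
(29, 7)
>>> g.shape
(7, 11, 7)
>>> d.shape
(7, 7)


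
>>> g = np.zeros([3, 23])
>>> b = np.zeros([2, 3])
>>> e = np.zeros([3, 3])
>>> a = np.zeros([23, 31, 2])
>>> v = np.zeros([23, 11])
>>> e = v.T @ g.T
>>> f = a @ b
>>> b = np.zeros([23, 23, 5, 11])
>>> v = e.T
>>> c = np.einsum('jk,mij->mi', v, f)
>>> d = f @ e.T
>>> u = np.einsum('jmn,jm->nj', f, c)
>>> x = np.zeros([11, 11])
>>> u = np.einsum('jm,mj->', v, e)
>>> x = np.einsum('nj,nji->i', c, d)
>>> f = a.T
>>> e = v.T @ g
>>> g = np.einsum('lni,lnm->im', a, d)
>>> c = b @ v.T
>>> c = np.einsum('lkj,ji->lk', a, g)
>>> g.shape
(2, 11)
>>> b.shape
(23, 23, 5, 11)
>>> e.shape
(11, 23)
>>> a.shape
(23, 31, 2)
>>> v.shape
(3, 11)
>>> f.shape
(2, 31, 23)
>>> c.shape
(23, 31)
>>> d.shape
(23, 31, 11)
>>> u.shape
()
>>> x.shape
(11,)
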